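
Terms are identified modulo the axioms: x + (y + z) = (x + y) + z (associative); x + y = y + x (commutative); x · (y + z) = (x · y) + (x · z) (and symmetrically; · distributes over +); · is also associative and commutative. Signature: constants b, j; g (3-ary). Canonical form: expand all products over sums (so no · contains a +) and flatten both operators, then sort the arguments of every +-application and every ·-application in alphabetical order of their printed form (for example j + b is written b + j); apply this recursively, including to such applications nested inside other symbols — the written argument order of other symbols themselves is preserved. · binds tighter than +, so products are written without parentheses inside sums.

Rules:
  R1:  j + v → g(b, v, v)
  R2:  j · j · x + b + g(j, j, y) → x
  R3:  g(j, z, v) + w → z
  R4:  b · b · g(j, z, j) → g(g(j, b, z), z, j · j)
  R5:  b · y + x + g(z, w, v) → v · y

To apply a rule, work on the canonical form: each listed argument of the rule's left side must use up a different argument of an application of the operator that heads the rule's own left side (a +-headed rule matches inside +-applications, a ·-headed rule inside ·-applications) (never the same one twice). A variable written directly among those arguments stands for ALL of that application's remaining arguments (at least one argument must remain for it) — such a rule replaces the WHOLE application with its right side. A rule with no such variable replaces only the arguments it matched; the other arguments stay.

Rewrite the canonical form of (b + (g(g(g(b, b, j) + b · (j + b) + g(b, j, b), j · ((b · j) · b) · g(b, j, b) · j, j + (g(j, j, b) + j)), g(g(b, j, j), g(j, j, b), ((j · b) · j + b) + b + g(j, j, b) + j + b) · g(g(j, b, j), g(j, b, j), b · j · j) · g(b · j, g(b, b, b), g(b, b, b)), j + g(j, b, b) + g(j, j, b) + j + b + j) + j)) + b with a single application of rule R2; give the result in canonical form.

Canonical form:  b + b + g(g(b · b + b · j + g(b, b, j) + g(b, j, b), b · b · g(b, j, b) · j · j · j, g(j, j, b) + j + j), g(b · j, g(b, b, b), g(b, b, b)) · g(g(b, j, j), g(j, j, b), b + b + b + b · j · j + g(j, j, b) + j) · g(g(j, b, j), g(j, b, j), b · j · j), b + g(j, b, b) + g(j, j, b) + j + j + j) + j
Match R2:  consume b, b · j · j, g(j, j, b);  x := b, y := b
Result:  b + b + g(g(b · b + b · j + g(b, b, j) + g(b, j, b), b · b · g(b, j, b) · j · j · j, g(j, j, b) + j + j), g(b · j, g(b, b, b), g(b, b, b)) · g(g(b, j, j), g(j, j, b), b + b + b + j) · g(g(j, b, j), g(j, b, j), b · j · j), b + g(j, b, b) + g(j, j, b) + j + j + j) + j

Answer: b + b + g(g(b · b + b · j + g(b, b, j) + g(b, j, b), b · b · g(b, j, b) · j · j · j, g(j, j, b) + j + j), g(b · j, g(b, b, b), g(b, b, b)) · g(g(b, j, j), g(j, j, b), b + b + b + j) · g(g(j, b, j), g(j, b, j), b · j · j), b + g(j, b, b) + g(j, j, b) + j + j + j) + j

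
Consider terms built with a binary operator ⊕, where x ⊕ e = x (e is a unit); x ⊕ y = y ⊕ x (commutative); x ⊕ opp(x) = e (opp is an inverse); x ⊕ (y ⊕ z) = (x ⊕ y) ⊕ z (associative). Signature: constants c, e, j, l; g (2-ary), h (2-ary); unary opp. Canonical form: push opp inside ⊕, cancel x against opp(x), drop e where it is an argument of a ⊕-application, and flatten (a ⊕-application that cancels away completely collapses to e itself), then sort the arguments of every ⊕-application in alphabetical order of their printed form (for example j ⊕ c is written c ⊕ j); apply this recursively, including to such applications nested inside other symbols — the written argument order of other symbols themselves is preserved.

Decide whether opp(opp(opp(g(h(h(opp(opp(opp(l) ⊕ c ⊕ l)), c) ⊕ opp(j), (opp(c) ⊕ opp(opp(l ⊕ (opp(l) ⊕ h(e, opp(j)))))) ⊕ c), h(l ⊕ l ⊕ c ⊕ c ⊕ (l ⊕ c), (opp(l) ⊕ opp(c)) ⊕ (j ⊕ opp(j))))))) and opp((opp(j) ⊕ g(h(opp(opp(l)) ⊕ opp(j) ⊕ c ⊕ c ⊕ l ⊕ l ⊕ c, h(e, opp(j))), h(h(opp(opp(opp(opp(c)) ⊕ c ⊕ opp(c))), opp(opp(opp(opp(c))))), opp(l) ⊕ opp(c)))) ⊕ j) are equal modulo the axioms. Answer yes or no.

Left:  opp(opp(opp(g(h(h(opp(opp(opp(l) ⊕ c ⊕ l)), c) ⊕ opp(j), (opp(c) ⊕ opp(opp(l ⊕ (opp(l) ⊕ h(e, opp(j)))))) ⊕ c), h(l ⊕ l ⊕ c ⊕ c ⊕ (l ⊕ c), (opp(l) ⊕ opp(c)) ⊕ (j ⊕ opp(j)))))))
  Push opp inside:  distribute opp over ⊕ and collapse double opp
  Collect:  opp(g(h(h(c, c) ⊕ opp(j), h(e, opp(j))), h(c ⊕ c ⊕ c ⊕ l ⊕ l ⊕ l, opp(c) ⊕ opp(l))))
Right:  opp((opp(j) ⊕ g(h(opp(opp(l)) ⊕ opp(j) ⊕ c ⊕ c ⊕ l ⊕ l ⊕ c, h(e, opp(j))), h(h(opp(opp(opp(opp(c)) ⊕ c ⊕ opp(c))), opp(opp(opp(opp(c))))), opp(l) ⊕ opp(c)))) ⊕ j)
  Push opp inside:  distribute opp over ⊕ and collapse double opp
  Cancel inverse pairs:  j cancels
  Combine occurrences:  opp(g(h(c ⊕ c ⊕ c ⊕ l ⊕ l ⊕ l ⊕ opp(j), h(e, opp(j))), h(h(c, c), opp(c) ⊕ opp(l))))

Answer: no — opp(g(h(h(c, c) ⊕ opp(j), h(e, opp(j))), h(c ⊕ c ⊕ c ⊕ l ⊕ l ⊕ l, opp(c) ⊕ opp(l)))) vs opp(g(h(c ⊕ c ⊕ c ⊕ l ⊕ l ⊕ l ⊕ opp(j), h(e, opp(j))), h(h(c, c), opp(c) ⊕ opp(l))))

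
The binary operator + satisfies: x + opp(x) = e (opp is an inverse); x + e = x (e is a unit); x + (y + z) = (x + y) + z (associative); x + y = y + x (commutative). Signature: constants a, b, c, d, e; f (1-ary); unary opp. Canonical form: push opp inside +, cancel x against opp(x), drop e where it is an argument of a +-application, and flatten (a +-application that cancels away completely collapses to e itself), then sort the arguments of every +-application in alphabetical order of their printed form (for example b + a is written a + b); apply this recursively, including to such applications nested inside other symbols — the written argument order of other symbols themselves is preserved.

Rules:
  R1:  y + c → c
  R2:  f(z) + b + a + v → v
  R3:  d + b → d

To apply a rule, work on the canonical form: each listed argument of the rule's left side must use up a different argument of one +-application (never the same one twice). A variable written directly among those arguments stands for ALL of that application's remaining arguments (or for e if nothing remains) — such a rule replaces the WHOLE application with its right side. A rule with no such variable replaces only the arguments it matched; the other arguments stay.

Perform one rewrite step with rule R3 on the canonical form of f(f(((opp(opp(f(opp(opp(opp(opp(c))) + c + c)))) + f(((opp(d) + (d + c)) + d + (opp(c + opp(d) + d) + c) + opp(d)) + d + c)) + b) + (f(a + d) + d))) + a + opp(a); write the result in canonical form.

Canonical form:  f(f(b + d + f(a + d) + f(c + c + d) + f(opp(c))))
Apply R3:  consuming b, d
Result:  f(f(d + f(a + d) + f(c + c + d) + f(opp(c))))

Answer: f(f(d + f(a + d) + f(c + c + d) + f(opp(c))))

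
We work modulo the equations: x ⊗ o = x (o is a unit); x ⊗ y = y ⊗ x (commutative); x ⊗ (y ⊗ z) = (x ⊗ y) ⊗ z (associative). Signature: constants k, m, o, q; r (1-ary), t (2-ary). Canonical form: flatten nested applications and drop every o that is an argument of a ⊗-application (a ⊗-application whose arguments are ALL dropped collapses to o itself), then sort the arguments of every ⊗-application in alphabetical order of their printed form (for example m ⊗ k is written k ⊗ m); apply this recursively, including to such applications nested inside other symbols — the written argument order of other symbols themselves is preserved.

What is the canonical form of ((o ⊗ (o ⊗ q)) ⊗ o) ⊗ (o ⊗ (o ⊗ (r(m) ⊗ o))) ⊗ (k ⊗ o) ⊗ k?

Answer: k ⊗ k ⊗ q ⊗ r(m)

Derivation:
Un-nest:  o ⊗ o ⊗ q ⊗ o ⊗ o ⊗ o ⊗ r(m) ⊗ o ⊗ k ⊗ o ⊗ k
Units out:  drop o (×7)
Order the arguments:  k ⊗ k ⊗ q ⊗ r(m)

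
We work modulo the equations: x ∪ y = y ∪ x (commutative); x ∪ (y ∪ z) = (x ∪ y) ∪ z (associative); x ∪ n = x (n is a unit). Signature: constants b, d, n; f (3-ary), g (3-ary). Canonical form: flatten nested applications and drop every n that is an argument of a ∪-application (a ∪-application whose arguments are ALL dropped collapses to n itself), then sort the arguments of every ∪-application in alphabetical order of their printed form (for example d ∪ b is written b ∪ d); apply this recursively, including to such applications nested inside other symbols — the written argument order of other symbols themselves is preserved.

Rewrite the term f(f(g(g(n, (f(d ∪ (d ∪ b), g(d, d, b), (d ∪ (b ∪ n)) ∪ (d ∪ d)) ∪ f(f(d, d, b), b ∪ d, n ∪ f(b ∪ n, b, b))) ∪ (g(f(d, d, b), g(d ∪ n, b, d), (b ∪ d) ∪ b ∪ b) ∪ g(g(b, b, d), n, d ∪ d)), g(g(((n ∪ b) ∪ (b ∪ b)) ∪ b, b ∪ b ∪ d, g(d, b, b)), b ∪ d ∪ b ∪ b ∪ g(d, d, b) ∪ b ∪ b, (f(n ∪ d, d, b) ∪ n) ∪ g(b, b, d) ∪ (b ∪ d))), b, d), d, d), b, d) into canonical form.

Answer: f(f(g(g(n, f(b ∪ d ∪ d, g(d, d, b), b ∪ d ∪ d ∪ d) ∪ f(f(d, d, b), b ∪ d, f(b, b, b)) ∪ g(f(d, d, b), g(d, b, d), b ∪ b ∪ b ∪ d) ∪ g(g(b, b, d), n, d ∪ d), g(g(b ∪ b ∪ b ∪ b, b ∪ b ∪ d, g(d, b, b)), b ∪ b ∪ b ∪ b ∪ b ∪ d ∪ g(d, d, b), b ∪ d ∪ f(d, d, b) ∪ g(b, b, d))), b, d), d, d), b, d)

Derivation:
Work inside:  (f(d ∪ (d ∪ b), g(d, d, b), (d ∪ (b ∪ n)) ∪ (d ∪ d)) ∪ f(f(d, d, b), b ∪ d, n ∪ f(b ∪ n, b, b))) ∪ (g(f(d, d, b), g(d ∪ n, b, d), (b ∪ d) ∪ b ∪ b) ∪ g(g(b, b, d), n, d ∪ d))
Un-nest:  f(d ∪ (d ∪ b), g(d, d, b), (d ∪ (b ∪ n)) ∪ (d ∪ d)) ∪ f(f(d, d, b), b ∪ d, n ∪ f(b ∪ n, b, b)) ∪ g(f(d, d, b), g(d ∪ n, b, d), (b ∪ d) ∪ b ∪ b) ∪ g(g(b, b, d), n, d ∪ d)
Simplify inside:  f(d ∪ (d ∪ b), g(d, d, b), (d ∪ (b ∪ n)) ∪ (d ∪ d))  →  f(b ∪ d ∪ d, g(d, d, b), b ∪ d ∪ d ∪ d)
Canonicalize subterm:  f(f(d, d, b), b ∪ d, n ∪ f(b ∪ n, b, b))  →  f(f(d, d, b), b ∪ d, f(b, b, b))
Canonicalize subterm:  g(f(d, d, b), g(d ∪ n, b, d), (b ∪ d) ∪ b ∪ b)  →  g(f(d, d, b), g(d, b, d), b ∪ b ∪ b ∪ d)
Sort:  f(b ∪ d ∪ d, g(d, d, b), b ∪ d ∪ d ∪ d) ∪ f(f(d, d, b), b ∪ d, f(b, b, b)) ∪ g(f(d, d, b), g(d, b, d), b ∪ b ∪ b ∪ d) ∪ g(g(b, b, d), n, d ∪ d)
Put back:  f(f(g(g(n, f(b ∪ d ∪ d, g(d, d, b), b ∪ d ∪ d ∪ d) ∪ f(f(d, d, b), b ∪ d, f(b, b, b)) ∪ g(f(d, d, b), g(d, b, d), b ∪ b ∪ b ∪ d) ∪ g(g(b, b, d), n, d ∪ d), g(g(b ∪ b ∪ b ∪ b, b ∪ b ∪ d, g(d, b, b)), b ∪ b ∪ b ∪ b ∪ b ∪ d ∪ g(d, d, b), b ∪ d ∪ f(d, d, b) ∪ g(b, b, d))), b, d), d, d), b, d)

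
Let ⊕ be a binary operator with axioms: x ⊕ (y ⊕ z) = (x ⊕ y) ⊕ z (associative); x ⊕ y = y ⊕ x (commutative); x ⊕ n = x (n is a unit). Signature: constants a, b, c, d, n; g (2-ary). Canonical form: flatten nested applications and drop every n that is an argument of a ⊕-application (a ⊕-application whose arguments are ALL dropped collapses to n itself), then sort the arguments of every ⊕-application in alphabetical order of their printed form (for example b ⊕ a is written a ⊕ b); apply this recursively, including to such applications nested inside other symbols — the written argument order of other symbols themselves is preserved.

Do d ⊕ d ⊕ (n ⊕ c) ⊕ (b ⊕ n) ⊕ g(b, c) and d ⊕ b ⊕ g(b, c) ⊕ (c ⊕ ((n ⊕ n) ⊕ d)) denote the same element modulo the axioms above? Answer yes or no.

Left:  d ⊕ d ⊕ (n ⊕ c) ⊕ (b ⊕ n) ⊕ g(b, c)
  Merge nested applications:  d ⊕ d ⊕ n ⊕ c ⊕ b ⊕ n ⊕ g(b, c)
  Drop the unit:  drop n (×2)
  Sort:  b ⊕ c ⊕ d ⊕ d ⊕ g(b, c)
Right:  d ⊕ b ⊕ g(b, c) ⊕ (c ⊕ ((n ⊕ n) ⊕ d))
  Un-nest:  d ⊕ b ⊕ g(b, c) ⊕ c ⊕ n ⊕ n ⊕ d
  Units out:  drop n (×2)
  Order the arguments:  b ⊕ c ⊕ d ⊕ d ⊕ g(b, c)

Answer: yes — both canonical forms are b ⊕ c ⊕ d ⊕ d ⊕ g(b, c)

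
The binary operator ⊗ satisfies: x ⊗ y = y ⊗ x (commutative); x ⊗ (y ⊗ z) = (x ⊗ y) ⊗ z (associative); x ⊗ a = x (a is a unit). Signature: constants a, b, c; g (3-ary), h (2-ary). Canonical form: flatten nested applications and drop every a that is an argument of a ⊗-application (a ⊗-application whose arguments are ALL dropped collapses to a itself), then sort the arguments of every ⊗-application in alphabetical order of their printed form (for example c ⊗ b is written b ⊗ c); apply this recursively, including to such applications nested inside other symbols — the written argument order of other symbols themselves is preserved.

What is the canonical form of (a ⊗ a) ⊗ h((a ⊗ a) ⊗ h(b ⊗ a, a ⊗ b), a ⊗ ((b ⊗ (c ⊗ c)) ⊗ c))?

Un-nest:  a ⊗ a ⊗ h((a ⊗ a) ⊗ h(b ⊗ a, a ⊗ b), a ⊗ ((b ⊗ (c ⊗ c)) ⊗ c))
Canonicalize subterm:  h((a ⊗ a) ⊗ h(b ⊗ a, a ⊗ b), a ⊗ ((b ⊗ (c ⊗ c)) ⊗ c))  →  h(h(b, b), b ⊗ c ⊗ c ⊗ c)
Units out:  drop a (×2)
Order the arguments:  h(h(b, b), b ⊗ c ⊗ c ⊗ c)

Answer: h(h(b, b), b ⊗ c ⊗ c ⊗ c)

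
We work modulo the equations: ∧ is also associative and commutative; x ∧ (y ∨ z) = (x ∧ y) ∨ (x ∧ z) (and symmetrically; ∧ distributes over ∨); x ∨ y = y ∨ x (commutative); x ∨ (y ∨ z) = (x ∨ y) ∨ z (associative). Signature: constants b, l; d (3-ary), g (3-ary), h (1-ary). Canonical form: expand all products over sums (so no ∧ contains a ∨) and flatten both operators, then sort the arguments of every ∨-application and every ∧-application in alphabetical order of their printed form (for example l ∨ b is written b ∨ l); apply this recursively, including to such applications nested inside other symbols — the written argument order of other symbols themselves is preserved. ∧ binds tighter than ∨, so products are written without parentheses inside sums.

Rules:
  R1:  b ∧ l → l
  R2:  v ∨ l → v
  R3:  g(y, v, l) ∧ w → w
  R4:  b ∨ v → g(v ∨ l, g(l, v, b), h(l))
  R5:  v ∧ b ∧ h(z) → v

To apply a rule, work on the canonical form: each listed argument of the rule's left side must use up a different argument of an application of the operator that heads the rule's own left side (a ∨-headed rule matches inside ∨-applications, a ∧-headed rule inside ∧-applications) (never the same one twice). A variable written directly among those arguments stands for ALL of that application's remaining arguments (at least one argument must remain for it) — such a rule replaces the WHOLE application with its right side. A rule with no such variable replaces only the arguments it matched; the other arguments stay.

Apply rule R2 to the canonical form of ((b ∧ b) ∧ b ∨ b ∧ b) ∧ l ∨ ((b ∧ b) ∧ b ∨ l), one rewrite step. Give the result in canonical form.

Canonical form:  b ∧ b ∧ b ∨ b ∧ b ∧ b ∧ l ∨ b ∧ b ∧ l ∨ l
Apply R2:  consuming l;  v := b ∧ b ∧ b ∨ b ∧ b ∧ b ∧ l ∨ b ∧ b ∧ l
The variable takes the whole remainder — replace the entire application.
New term:  b ∧ b ∧ b ∨ b ∧ b ∧ b ∧ l ∨ b ∧ b ∧ l

Answer: b ∧ b ∧ b ∨ b ∧ b ∧ b ∧ l ∨ b ∧ b ∧ l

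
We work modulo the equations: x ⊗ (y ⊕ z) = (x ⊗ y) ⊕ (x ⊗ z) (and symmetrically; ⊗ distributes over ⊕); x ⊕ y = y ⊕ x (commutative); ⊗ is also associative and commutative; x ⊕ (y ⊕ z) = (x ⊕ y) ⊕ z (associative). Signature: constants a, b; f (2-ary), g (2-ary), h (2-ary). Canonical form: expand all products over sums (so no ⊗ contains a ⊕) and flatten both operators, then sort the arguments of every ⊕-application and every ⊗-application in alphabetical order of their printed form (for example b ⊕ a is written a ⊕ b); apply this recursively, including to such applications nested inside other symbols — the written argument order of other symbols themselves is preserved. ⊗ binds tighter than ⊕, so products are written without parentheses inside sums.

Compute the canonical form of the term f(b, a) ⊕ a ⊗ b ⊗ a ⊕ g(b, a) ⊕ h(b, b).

Merge nested applications:  f(b, a) ⊕ a ⊗ a ⊗ b ⊕ g(b, a) ⊕ h(b, b)
Order the arguments:  a ⊗ a ⊗ b ⊕ f(b, a) ⊕ g(b, a) ⊕ h(b, b)

Answer: a ⊗ a ⊗ b ⊕ f(b, a) ⊕ g(b, a) ⊕ h(b, b)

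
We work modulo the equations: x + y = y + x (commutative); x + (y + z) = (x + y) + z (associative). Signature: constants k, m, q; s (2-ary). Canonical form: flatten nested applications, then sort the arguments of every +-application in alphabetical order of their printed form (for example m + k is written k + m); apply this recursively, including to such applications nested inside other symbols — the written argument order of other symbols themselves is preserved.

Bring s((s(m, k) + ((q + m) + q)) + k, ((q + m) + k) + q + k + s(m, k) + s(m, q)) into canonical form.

Descend into:  ((q + m) + k) + q + k + s(m, k) + s(m, q)
Flatten:  q + m + k + q + k + s(m, k) + s(m, q)
Sort:  k + k + m + q + q + s(m, k) + s(m, q)
Put back:  s(k + m + q + q + s(m, k), k + k + m + q + q + s(m, k) + s(m, q))

Answer: s(k + m + q + q + s(m, k), k + k + m + q + q + s(m, k) + s(m, q))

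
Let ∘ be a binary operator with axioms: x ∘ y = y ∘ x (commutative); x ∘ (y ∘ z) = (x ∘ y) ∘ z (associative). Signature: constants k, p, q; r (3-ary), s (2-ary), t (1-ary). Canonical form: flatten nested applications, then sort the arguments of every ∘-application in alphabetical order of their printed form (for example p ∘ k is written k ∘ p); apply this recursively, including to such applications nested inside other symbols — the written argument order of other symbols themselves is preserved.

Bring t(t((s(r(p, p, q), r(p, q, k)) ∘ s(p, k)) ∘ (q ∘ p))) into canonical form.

Focus inside:  (s(r(p, p, q), r(p, q, k)) ∘ s(p, k)) ∘ (q ∘ p)
Merge nested applications:  s(r(p, p, q), r(p, q, k)) ∘ s(p, k) ∘ q ∘ p
Order the arguments:  p ∘ q ∘ s(p, k) ∘ s(r(p, p, q), r(p, q, k))
Reassemble:  t(t(p ∘ q ∘ s(p, k) ∘ s(r(p, p, q), r(p, q, k))))

Answer: t(t(p ∘ q ∘ s(p, k) ∘ s(r(p, p, q), r(p, q, k))))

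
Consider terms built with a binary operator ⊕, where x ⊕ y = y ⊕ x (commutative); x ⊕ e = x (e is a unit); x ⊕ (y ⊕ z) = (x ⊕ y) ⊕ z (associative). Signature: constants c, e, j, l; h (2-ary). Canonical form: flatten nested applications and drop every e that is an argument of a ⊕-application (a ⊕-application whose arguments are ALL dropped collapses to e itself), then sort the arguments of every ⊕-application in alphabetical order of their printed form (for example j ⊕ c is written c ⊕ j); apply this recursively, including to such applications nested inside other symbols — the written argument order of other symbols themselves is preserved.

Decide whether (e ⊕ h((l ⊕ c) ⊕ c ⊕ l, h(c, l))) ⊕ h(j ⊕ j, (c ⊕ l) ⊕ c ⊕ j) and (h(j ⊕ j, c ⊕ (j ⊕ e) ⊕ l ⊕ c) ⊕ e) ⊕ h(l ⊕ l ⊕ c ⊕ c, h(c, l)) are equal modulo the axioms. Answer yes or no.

Answer: yes — both canonical forms are h(c ⊕ c ⊕ l ⊕ l, h(c, l)) ⊕ h(j ⊕ j, c ⊕ c ⊕ j ⊕ l)

Derivation:
Left:  (e ⊕ h((l ⊕ c) ⊕ c ⊕ l, h(c, l))) ⊕ h(j ⊕ j, (c ⊕ l) ⊕ c ⊕ j)
  Merge nested applications:  e ⊕ h((l ⊕ c) ⊕ c ⊕ l, h(c, l)) ⊕ h(j ⊕ j, (c ⊕ l) ⊕ c ⊕ j)
  Canonicalize subterm:  h((l ⊕ c) ⊕ c ⊕ l, h(c, l))  →  h(c ⊕ c ⊕ l ⊕ l, h(c, l))
  Simplify inside:  h(j ⊕ j, (c ⊕ l) ⊕ c ⊕ j)  →  h(j ⊕ j, c ⊕ c ⊕ j ⊕ l)
  Unit:  drop e
  Sort arguments:  h(c ⊕ c ⊕ l ⊕ l, h(c, l)) ⊕ h(j ⊕ j, c ⊕ c ⊕ j ⊕ l)
Right:  (h(j ⊕ j, c ⊕ (j ⊕ e) ⊕ l ⊕ c) ⊕ e) ⊕ h(l ⊕ l ⊕ c ⊕ c, h(c, l))
  Merge nested applications:  h(j ⊕ j, c ⊕ (j ⊕ e) ⊕ l ⊕ c) ⊕ e ⊕ h(l ⊕ l ⊕ c ⊕ c, h(c, l))
  Canonicalize subterm:  h(j ⊕ j, c ⊕ (j ⊕ e) ⊕ l ⊕ c)  →  h(j ⊕ j, c ⊕ c ⊕ j ⊕ l)
  Inside:  h(l ⊕ l ⊕ c ⊕ c, h(c, l))  →  h(c ⊕ c ⊕ l ⊕ l, h(c, l))
  Drop the unit:  drop e
  Order the arguments:  h(c ⊕ c ⊕ l ⊕ l, h(c, l)) ⊕ h(j ⊕ j, c ⊕ c ⊕ j ⊕ l)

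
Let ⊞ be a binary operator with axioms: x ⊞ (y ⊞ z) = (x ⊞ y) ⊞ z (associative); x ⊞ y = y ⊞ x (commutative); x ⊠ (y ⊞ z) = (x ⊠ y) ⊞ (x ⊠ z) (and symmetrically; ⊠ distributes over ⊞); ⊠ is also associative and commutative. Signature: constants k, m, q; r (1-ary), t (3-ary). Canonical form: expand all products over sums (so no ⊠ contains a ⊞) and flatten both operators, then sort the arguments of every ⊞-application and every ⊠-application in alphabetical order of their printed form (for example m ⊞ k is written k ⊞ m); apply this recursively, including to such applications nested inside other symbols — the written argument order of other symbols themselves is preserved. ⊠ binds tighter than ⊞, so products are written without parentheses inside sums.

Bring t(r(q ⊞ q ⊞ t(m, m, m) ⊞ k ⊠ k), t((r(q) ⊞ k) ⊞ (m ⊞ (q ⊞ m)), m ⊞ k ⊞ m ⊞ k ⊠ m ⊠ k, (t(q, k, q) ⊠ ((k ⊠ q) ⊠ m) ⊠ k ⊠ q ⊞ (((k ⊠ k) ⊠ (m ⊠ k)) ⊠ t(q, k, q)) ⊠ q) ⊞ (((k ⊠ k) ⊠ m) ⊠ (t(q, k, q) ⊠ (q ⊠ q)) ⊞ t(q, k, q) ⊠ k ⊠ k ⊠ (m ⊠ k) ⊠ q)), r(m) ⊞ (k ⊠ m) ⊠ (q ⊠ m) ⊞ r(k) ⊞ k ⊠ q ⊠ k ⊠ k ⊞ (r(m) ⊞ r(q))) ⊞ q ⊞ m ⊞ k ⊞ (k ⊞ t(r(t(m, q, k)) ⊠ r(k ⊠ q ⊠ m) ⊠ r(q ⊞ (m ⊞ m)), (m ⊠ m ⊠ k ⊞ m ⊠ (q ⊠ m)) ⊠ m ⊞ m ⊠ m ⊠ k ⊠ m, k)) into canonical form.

Distribute:  t(r(k ⊠ k ⊞ q ⊞ q ⊞ t(m, m, m)), t(k ⊞ m ⊞ m ⊞ q ⊞ r(q), k ⊞ k ⊠ k ⊠ m ⊞ m ⊞ m, k ⊠ k ⊠ k ⊠ m ⊠ q ⊠ t(q, k, q) ⊞ k ⊠ k ⊠ k ⊠ m ⊠ q ⊠ t(q, k, q) ⊞ k ⊠ k ⊠ m ⊠ q ⊠ q ⊠ t(q, k, q) ⊞ k ⊠ k ⊠ m ⊠ q ⊠ q ⊠ t(q, k, q)), k ⊠ k ⊠ k ⊠ q ⊞ k ⊠ m ⊠ m ⊠ q ⊞ r(k) ⊞ r(m) ⊞ r(m) ⊞ r(q)) ⊞ q ⊞ m ⊞ k ⊞ k ⊞ t(r(k ⊠ m ⊠ q) ⊠ r(m ⊞ m ⊞ q) ⊠ r(t(m, q, k)), k ⊠ m ⊠ m ⊠ m ⊞ k ⊠ m ⊠ m ⊠ m ⊞ m ⊠ m ⊠ m ⊠ q, k)
Sort:  k ⊞ k ⊞ m ⊞ q ⊞ t(r(k ⊠ k ⊞ q ⊞ q ⊞ t(m, m, m)), t(k ⊞ m ⊞ m ⊞ q ⊞ r(q), k ⊞ k ⊠ k ⊠ m ⊞ m ⊞ m, k ⊠ k ⊠ k ⊠ m ⊠ q ⊠ t(q, k, q) ⊞ k ⊠ k ⊠ k ⊠ m ⊠ q ⊠ t(q, k, q) ⊞ k ⊠ k ⊠ m ⊠ q ⊠ q ⊠ t(q, k, q) ⊞ k ⊠ k ⊠ m ⊠ q ⊠ q ⊠ t(q, k, q)), k ⊠ k ⊠ k ⊠ q ⊞ k ⊠ m ⊠ m ⊠ q ⊞ r(k) ⊞ r(m) ⊞ r(m) ⊞ r(q)) ⊞ t(r(k ⊠ m ⊠ q) ⊠ r(m ⊞ m ⊞ q) ⊠ r(t(m, q, k)), k ⊠ m ⊠ m ⊠ m ⊞ k ⊠ m ⊠ m ⊠ m ⊞ m ⊠ m ⊠ m ⊠ q, k)

Answer: k ⊞ k ⊞ m ⊞ q ⊞ t(r(k ⊠ k ⊞ q ⊞ q ⊞ t(m, m, m)), t(k ⊞ m ⊞ m ⊞ q ⊞ r(q), k ⊞ k ⊠ k ⊠ m ⊞ m ⊞ m, k ⊠ k ⊠ k ⊠ m ⊠ q ⊠ t(q, k, q) ⊞ k ⊠ k ⊠ k ⊠ m ⊠ q ⊠ t(q, k, q) ⊞ k ⊠ k ⊠ m ⊠ q ⊠ q ⊠ t(q, k, q) ⊞ k ⊠ k ⊠ m ⊠ q ⊠ q ⊠ t(q, k, q)), k ⊠ k ⊠ k ⊠ q ⊞ k ⊠ m ⊠ m ⊠ q ⊞ r(k) ⊞ r(m) ⊞ r(m) ⊞ r(q)) ⊞ t(r(k ⊠ m ⊠ q) ⊠ r(m ⊞ m ⊞ q) ⊠ r(t(m, q, k)), k ⊠ m ⊠ m ⊠ m ⊞ k ⊠ m ⊠ m ⊠ m ⊞ m ⊠ m ⊠ m ⊠ q, k)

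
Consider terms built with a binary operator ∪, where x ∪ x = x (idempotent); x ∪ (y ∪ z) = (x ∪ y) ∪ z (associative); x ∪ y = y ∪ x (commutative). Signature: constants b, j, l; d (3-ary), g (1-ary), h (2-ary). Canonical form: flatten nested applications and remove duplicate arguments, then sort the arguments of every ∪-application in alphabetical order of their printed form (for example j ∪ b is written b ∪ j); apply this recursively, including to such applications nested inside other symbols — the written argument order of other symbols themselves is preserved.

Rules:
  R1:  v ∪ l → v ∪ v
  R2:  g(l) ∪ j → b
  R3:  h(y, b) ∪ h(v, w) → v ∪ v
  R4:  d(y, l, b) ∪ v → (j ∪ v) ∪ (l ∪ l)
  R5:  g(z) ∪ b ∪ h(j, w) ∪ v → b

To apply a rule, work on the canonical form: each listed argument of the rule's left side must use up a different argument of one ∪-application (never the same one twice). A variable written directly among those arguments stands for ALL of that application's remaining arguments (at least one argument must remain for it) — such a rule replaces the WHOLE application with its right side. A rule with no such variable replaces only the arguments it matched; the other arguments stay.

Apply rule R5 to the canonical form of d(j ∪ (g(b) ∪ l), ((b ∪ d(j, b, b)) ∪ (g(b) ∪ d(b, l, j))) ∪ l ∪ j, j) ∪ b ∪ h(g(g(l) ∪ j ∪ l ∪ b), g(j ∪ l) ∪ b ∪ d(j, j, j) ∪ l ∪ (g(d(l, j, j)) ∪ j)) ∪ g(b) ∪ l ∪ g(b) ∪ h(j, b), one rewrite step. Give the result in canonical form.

Canonical form:  b ∪ d(g(b) ∪ j ∪ l, b ∪ d(b, l, j) ∪ d(j, b, b) ∪ g(b) ∪ j ∪ l, j) ∪ g(b) ∪ h(g(b ∪ g(l) ∪ j ∪ l), b ∪ d(j, j, j) ∪ g(d(l, j, j)) ∪ g(j ∪ l) ∪ j ∪ l) ∪ h(j, b) ∪ l
Match R5:  consume b, g(b), h(j, b);  v := d(g(b) ∪ j ∪ l, b ∪ d(b, l, j) ∪ d(j, b, b) ∪ g(b) ∪ j ∪ l, j) ∪ h(g(b ∪ g(l) ∪ j ∪ l), b ∪ d(j, j, j) ∪ g(d(l, j, j)) ∪ g(j ∪ l) ∪ j ∪ l) ∪ l, w := b, z := b
The variable takes the whole remainder — replace the entire application.
Result:  b

Answer: b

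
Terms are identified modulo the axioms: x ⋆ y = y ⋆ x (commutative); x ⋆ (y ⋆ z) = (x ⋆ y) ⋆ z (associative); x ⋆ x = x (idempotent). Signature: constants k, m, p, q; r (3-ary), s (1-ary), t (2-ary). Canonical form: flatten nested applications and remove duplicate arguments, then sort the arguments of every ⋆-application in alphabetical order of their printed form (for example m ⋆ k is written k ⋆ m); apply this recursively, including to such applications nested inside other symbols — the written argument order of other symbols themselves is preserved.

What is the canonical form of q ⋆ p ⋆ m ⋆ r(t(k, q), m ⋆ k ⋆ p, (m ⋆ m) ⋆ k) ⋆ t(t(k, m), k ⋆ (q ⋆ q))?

Answer: m ⋆ p ⋆ q ⋆ r(t(k, q), k ⋆ m ⋆ p, k ⋆ m) ⋆ t(t(k, m), k ⋆ q)

Derivation:
Inside:  r(t(k, q), m ⋆ k ⋆ p, (m ⋆ m) ⋆ k)  →  r(t(k, q), k ⋆ m ⋆ p, k ⋆ m)
Inside:  t(t(k, m), k ⋆ (q ⋆ q))  →  t(t(k, m), k ⋆ q)
Order the arguments:  m ⋆ p ⋆ q ⋆ r(t(k, q), k ⋆ m ⋆ p, k ⋆ m) ⋆ t(t(k, m), k ⋆ q)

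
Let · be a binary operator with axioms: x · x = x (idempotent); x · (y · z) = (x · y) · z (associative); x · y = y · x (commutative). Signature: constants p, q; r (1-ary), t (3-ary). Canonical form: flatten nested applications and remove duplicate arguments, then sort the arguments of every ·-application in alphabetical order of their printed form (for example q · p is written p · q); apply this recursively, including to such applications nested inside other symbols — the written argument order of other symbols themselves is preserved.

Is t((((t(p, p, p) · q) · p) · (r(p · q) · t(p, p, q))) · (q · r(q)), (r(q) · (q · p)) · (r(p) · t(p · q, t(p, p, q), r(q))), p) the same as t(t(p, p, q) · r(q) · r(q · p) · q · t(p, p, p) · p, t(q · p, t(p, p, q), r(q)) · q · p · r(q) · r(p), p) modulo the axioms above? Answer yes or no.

Left:  t((((t(p, p, p) · q) · p) · (r(p · q) · t(p, p, q))) · (q · r(q)), (r(q) · (q · p)) · (r(p) · t(p · q, t(p, p, q), r(q))), p)
  Focus inside:  (((t(p, p, p) · q) · p) · (r(p · q) · t(p, p, q))) · (q · r(q))
  Merge nested applications:  t(p, p, p) · q · p · r(p · q) · t(p, p, q) · q · r(q)
  Idempotence:  drop duplicate q
  Sort:  p · q · r(p · q) · r(q) · t(p, p, p) · t(p, p, q)
  Reassemble:  t(p · q · r(p · q) · r(q) · t(p, p, p) · t(p, p, q), p · q · r(p) · r(q) · t(p · q, t(p, p, q), r(q)), p)
Right:  t(t(p, p, q) · r(q) · r(q · p) · q · t(p, p, p) · p, t(q · p, t(p, p, q), r(q)) · q · p · r(q) · r(p), p)
  Descend into:  t(q · p, t(p, p, q), r(q)) · q · p · r(q) · r(p)
  Canonicalize subterm:  t(q · p, t(p, p, q), r(q))  →  t(p · q, t(p, p, q), r(q))
  Order the arguments:  p · q · r(p) · r(q) · t(p · q, t(p, p, q), r(q))
  Put back:  t(p · q · r(p · q) · r(q) · t(p, p, p) · t(p, p, q), p · q · r(p) · r(q) · t(p · q, t(p, p, q), r(q)), p)

Answer: yes — both canonical forms are t(p · q · r(p · q) · r(q) · t(p, p, p) · t(p, p, q), p · q · r(p) · r(q) · t(p · q, t(p, p, q), r(q)), p)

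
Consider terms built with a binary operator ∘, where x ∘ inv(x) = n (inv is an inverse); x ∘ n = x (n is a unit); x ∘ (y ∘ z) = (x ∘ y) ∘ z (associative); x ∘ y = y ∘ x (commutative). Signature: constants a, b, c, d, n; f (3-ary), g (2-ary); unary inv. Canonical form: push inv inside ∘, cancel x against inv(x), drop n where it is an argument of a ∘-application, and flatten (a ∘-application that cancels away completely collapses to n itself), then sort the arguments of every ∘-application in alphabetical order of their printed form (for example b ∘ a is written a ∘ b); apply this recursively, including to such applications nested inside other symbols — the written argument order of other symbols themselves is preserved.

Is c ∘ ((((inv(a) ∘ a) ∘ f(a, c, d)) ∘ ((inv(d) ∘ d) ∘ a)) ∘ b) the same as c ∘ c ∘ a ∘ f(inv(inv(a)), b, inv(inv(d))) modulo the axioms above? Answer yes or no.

Answer: no — a ∘ b ∘ c ∘ f(a, c, d) vs a ∘ c ∘ c ∘ f(a, b, d)

Derivation:
Left:  c ∘ ((((inv(a) ∘ a) ∘ f(a, c, d)) ∘ ((inv(d) ∘ d) ∘ a)) ∘ b)
  Cancel inverse pairs:  d cancels
  Collect terms:  c ∘ a ∘ f(a, c, d) ∘ b
  Sort:  a ∘ b ∘ c ∘ f(a, c, d)
Right:  c ∘ c ∘ a ∘ f(inv(inv(a)), b, inv(inv(d)))
  Push inv inside:  distribute inv over ∘ and collapse double inv
  Collect:  c ∘ c ∘ a ∘ f(a, b, d)
  Order the arguments:  a ∘ c ∘ c ∘ f(a, b, d)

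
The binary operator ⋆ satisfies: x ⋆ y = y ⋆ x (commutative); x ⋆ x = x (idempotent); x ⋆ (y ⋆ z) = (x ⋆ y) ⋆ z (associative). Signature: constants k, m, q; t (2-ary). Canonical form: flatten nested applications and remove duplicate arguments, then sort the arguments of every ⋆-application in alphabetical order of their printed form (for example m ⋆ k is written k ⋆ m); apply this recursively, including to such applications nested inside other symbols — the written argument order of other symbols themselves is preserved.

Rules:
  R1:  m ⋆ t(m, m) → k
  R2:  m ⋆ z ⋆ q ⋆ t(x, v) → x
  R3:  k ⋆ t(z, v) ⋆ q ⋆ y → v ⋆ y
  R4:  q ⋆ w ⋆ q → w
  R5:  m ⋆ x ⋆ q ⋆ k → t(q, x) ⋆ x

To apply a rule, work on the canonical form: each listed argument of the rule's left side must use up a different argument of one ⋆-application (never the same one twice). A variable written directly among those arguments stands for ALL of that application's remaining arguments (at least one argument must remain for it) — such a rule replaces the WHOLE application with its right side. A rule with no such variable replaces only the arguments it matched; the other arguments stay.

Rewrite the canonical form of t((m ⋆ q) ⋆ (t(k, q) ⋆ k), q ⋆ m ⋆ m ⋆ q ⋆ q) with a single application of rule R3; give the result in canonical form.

Canonical form:  t(k ⋆ m ⋆ q ⋆ t(k, q), m ⋆ q)
Apply R3:  consuming k, q, t(k, q);  v := q, y := m, z := k
Every leftover argument binds to the variable; the entire application is replaced.
Giving:  t(m ⋆ q, m ⋆ q)

Answer: t(m ⋆ q, m ⋆ q)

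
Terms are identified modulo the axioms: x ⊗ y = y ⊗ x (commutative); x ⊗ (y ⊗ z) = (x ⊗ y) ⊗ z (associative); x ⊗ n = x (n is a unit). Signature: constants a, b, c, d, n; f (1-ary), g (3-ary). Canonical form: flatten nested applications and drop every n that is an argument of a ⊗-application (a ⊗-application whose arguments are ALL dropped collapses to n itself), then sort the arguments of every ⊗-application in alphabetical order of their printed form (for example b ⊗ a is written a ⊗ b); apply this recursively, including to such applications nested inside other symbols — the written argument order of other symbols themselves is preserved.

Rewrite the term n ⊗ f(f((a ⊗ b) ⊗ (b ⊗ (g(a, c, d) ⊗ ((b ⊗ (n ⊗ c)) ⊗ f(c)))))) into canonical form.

Answer: f(f(a ⊗ b ⊗ b ⊗ b ⊗ c ⊗ f(c) ⊗ g(a, c, d)))

Derivation:
Inside:  f(f((a ⊗ b) ⊗ (b ⊗ (g(a, c, d) ⊗ ((b ⊗ (n ⊗ c)) ⊗ f(c))))))  →  f(f(a ⊗ b ⊗ b ⊗ b ⊗ c ⊗ f(c) ⊗ g(a, c, d)))
Drop the unit:  drop n
Order the arguments:  f(f(a ⊗ b ⊗ b ⊗ b ⊗ c ⊗ f(c) ⊗ g(a, c, d)))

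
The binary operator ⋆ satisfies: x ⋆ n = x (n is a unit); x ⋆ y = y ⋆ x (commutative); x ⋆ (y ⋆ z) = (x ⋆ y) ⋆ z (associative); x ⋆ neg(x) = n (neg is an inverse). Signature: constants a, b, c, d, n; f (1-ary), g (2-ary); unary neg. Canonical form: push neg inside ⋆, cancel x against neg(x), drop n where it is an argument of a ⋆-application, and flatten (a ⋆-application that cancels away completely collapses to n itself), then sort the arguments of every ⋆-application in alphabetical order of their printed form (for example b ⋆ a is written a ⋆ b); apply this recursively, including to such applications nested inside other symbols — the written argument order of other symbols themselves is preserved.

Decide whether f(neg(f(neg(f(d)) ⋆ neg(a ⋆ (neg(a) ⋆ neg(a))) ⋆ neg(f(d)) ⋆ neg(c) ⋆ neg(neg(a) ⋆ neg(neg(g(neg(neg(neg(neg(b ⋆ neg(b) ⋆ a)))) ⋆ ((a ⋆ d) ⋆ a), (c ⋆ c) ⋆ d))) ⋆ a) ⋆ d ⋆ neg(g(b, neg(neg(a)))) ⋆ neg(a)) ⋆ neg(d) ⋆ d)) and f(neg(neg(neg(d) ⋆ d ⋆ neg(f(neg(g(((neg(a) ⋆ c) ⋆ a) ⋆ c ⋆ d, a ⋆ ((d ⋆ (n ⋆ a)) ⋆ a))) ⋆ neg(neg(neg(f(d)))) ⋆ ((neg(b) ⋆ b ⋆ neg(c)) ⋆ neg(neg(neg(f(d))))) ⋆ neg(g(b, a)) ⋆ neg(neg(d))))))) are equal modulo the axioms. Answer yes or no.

Left:  f(neg(f(neg(f(d)) ⋆ neg(a ⋆ (neg(a) ⋆ neg(a))) ⋆ neg(f(d)) ⋆ neg(c) ⋆ neg(neg(a) ⋆ neg(neg(g(neg(neg(neg(neg(b ⋆ neg(b) ⋆ a)))) ⋆ ((a ⋆ d) ⋆ a), (c ⋆ c) ⋆ d))) ⋆ a) ⋆ d ⋆ neg(g(b, neg(neg(a)))) ⋆ neg(a)) ⋆ neg(d) ⋆ d))
  Descend into:  f(neg(f(d)) ⋆ neg(a ⋆ (neg(a) ⋆ neg(a))) ⋆ neg(f(d)) ⋆ neg(c) ⋆ neg(neg(a) ⋆ neg(neg(g(neg(neg(neg(neg(b ⋆ neg(b) ⋆ a)))) ⋆ ((a ⋆ d) ⋆ a), (c ⋆ c) ⋆ d))) ⋆ a) ⋆ d ⋆ neg(g(b, neg(neg(a)))) ⋆ neg(a)) ⋆ neg(d) ⋆ d
  Push neg inside:  distribute neg over ⋆ and collapse double neg
  Cancel inverse pairs:  d cancels
  Collect terms:  f(d ⋆ neg(c) ⋆ neg(f(d)) ⋆ neg(f(d)) ⋆ neg(g(a ⋆ a ⋆ a ⋆ d, c ⋆ c ⋆ d)) ⋆ neg(g(b, a)))
  Rebuild:  f(neg(f(d ⋆ neg(c) ⋆ neg(f(d)) ⋆ neg(f(d)) ⋆ neg(g(a ⋆ a ⋆ a ⋆ d, c ⋆ c ⋆ d)) ⋆ neg(g(b, a)))))
Right:  f(neg(neg(neg(d) ⋆ d ⋆ neg(f(neg(g(((neg(a) ⋆ c) ⋆ a) ⋆ c ⋆ d, a ⋆ ((d ⋆ (n ⋆ a)) ⋆ a))) ⋆ neg(neg(neg(f(d)))) ⋆ ((neg(b) ⋆ b ⋆ neg(c)) ⋆ neg(neg(neg(f(d))))) ⋆ neg(g(b, a)) ⋆ neg(neg(d)))))))
  Descend into:  neg(d) ⋆ d ⋆ neg(f(neg(g(((neg(a) ⋆ c) ⋆ a) ⋆ c ⋆ d, a ⋆ ((d ⋆ (n ⋆ a)) ⋆ a))) ⋆ neg(neg(neg(f(d)))) ⋆ ((neg(b) ⋆ b ⋆ neg(c)) ⋆ neg(neg(neg(f(d))))) ⋆ neg(g(b, a)) ⋆ neg(neg(d))))
  Push neg inside:  distribute neg over ⋆ and collapse double neg
  Cancel inverse pairs:  d cancels
  Collect terms:  neg(f(d ⋆ neg(c) ⋆ neg(f(d)) ⋆ neg(f(d)) ⋆ neg(g(b, a)) ⋆ neg(g(c ⋆ c ⋆ d, a ⋆ a ⋆ a ⋆ d))))
  Put back:  f(neg(f(d ⋆ neg(c) ⋆ neg(f(d)) ⋆ neg(f(d)) ⋆ neg(g(b, a)) ⋆ neg(g(c ⋆ c ⋆ d, a ⋆ a ⋆ a ⋆ d)))))

Answer: no — f(neg(f(d ⋆ neg(c) ⋆ neg(f(d)) ⋆ neg(f(d)) ⋆ neg(g(a ⋆ a ⋆ a ⋆ d, c ⋆ c ⋆ d)) ⋆ neg(g(b, a))))) vs f(neg(f(d ⋆ neg(c) ⋆ neg(f(d)) ⋆ neg(f(d)) ⋆ neg(g(b, a)) ⋆ neg(g(c ⋆ c ⋆ d, a ⋆ a ⋆ a ⋆ d)))))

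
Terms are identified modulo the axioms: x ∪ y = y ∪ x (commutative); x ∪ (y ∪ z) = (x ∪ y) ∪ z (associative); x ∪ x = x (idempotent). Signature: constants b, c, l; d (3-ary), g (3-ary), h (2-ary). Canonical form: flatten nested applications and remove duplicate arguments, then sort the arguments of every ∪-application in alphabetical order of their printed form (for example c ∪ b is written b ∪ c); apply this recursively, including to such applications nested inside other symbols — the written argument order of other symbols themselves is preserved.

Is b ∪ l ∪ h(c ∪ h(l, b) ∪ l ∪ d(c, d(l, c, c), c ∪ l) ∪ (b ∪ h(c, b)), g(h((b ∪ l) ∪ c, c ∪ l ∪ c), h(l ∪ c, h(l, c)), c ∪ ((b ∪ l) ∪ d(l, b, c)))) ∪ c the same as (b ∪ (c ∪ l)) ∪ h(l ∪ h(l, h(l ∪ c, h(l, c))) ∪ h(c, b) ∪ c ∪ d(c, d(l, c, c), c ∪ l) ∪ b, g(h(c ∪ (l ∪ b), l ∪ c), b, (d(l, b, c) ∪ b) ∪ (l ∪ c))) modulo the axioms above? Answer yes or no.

Left:  b ∪ l ∪ h(c ∪ h(l, b) ∪ l ∪ d(c, d(l, c, c), c ∪ l) ∪ (b ∪ h(c, b)), g(h((b ∪ l) ∪ c, c ∪ l ∪ c), h(l ∪ c, h(l, c)), c ∪ ((b ∪ l) ∪ d(l, b, c)))) ∪ c
  Simplify inside:  h(c ∪ h(l, b) ∪ l ∪ d(c, d(l, c, c), c ∪ l) ∪ (b ∪ h(c, b)), g(h((b ∪ l) ∪ c, c ∪ l ∪ c), h(l ∪ c, h(l, c)), c ∪ ((b ∪ l) ∪ d(l, b, c))))  →  h(b ∪ c ∪ d(c, d(l, c, c), c ∪ l) ∪ h(c, b) ∪ h(l, b) ∪ l, g(h(b ∪ c ∪ l, c ∪ l), h(c ∪ l, h(l, c)), b ∪ c ∪ d(l, b, c) ∪ l))
  Order the arguments:  b ∪ c ∪ h(b ∪ c ∪ d(c, d(l, c, c), c ∪ l) ∪ h(c, b) ∪ h(l, b) ∪ l, g(h(b ∪ c ∪ l, c ∪ l), h(c ∪ l, h(l, c)), b ∪ c ∪ d(l, b, c) ∪ l)) ∪ l
Right:  (b ∪ (c ∪ l)) ∪ h(l ∪ h(l, h(l ∪ c, h(l, c))) ∪ h(c, b) ∪ c ∪ d(c, d(l, c, c), c ∪ l) ∪ b, g(h(c ∪ (l ∪ b), l ∪ c), b, (d(l, b, c) ∪ b) ∪ (l ∪ c)))
  Flatten:  b ∪ c ∪ l ∪ h(l ∪ h(l, h(l ∪ c, h(l, c))) ∪ h(c, b) ∪ c ∪ d(c, d(l, c, c), c ∪ l) ∪ b, g(h(c ∪ (l ∪ b), l ∪ c), b, (d(l, b, c) ∪ b) ∪ (l ∪ c)))
  Canonicalize subterm:  h(l ∪ h(l, h(l ∪ c, h(l, c))) ∪ h(c, b) ∪ c ∪ d(c, d(l, c, c), c ∪ l) ∪ b, g(h(c ∪ (l ∪ b), l ∪ c), b, (d(l, b, c) ∪ b) ∪ (l ∪ c)))  →  h(b ∪ c ∪ d(c, d(l, c, c), c ∪ l) ∪ h(c, b) ∪ h(l, h(c ∪ l, h(l, c))) ∪ l, g(h(b ∪ c ∪ l, c ∪ l), b, b ∪ c ∪ d(l, b, c) ∪ l))
  Order the arguments:  b ∪ c ∪ h(b ∪ c ∪ d(c, d(l, c, c), c ∪ l) ∪ h(c, b) ∪ h(l, h(c ∪ l, h(l, c))) ∪ l, g(h(b ∪ c ∪ l, c ∪ l), b, b ∪ c ∪ d(l, b, c) ∪ l)) ∪ l

Answer: no — b ∪ c ∪ h(b ∪ c ∪ d(c, d(l, c, c), c ∪ l) ∪ h(c, b) ∪ h(l, b) ∪ l, g(h(b ∪ c ∪ l, c ∪ l), h(c ∪ l, h(l, c)), b ∪ c ∪ d(l, b, c) ∪ l)) ∪ l vs b ∪ c ∪ h(b ∪ c ∪ d(c, d(l, c, c), c ∪ l) ∪ h(c, b) ∪ h(l, h(c ∪ l, h(l, c))) ∪ l, g(h(b ∪ c ∪ l, c ∪ l), b, b ∪ c ∪ d(l, b, c) ∪ l)) ∪ l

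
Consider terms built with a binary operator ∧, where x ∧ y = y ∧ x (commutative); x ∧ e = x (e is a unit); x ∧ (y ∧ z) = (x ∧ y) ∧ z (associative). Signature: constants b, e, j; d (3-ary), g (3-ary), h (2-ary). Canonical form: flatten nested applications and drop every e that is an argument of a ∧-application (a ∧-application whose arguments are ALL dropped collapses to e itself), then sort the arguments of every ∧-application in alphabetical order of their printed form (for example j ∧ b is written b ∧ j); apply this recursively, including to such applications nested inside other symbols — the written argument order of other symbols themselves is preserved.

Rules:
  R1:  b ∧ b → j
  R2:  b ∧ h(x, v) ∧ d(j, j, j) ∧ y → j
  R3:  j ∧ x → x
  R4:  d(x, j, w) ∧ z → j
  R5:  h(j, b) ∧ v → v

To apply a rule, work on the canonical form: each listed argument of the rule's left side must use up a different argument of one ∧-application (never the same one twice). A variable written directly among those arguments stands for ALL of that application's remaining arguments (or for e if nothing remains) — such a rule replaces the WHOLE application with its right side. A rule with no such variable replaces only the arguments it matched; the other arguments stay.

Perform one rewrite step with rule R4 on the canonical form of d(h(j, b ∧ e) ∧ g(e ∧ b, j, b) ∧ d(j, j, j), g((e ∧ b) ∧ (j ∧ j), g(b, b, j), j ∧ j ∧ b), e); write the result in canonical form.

Answer: d(j, g(b ∧ j ∧ j, g(b, b, j), b ∧ j ∧ j), e)

Derivation:
Canonical form:  d(d(j, j, j) ∧ g(b, j, b) ∧ h(j, b), g(b ∧ j ∧ j, g(b, b, j), b ∧ j ∧ j), e)
Match R4:  consume d(j, j, j);  w := j, x := j, z := g(b, j, b) ∧ h(j, b)
The variable takes the whole remainder — replace the entire application.
Result:  d(j, g(b ∧ j ∧ j, g(b, b, j), b ∧ j ∧ j), e)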